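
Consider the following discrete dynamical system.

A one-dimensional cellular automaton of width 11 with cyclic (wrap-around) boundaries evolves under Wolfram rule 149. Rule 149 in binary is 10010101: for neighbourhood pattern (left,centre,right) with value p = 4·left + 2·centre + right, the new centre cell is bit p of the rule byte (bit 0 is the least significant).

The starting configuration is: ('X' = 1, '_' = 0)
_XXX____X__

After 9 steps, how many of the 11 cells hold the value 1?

6

step 0: _XXX____X__
step 1: __X_XXX_XXX
step 2: X_X__X___X_
step 3: X_XX_XXX_X_
step 4: X_____X__X_
step 5: XXXXX_XX_X_
step 6: _XXX_____X_
step 7: __X_XXXX_XX
step 8: X_X__XX____
step 9: X_XX___XXX_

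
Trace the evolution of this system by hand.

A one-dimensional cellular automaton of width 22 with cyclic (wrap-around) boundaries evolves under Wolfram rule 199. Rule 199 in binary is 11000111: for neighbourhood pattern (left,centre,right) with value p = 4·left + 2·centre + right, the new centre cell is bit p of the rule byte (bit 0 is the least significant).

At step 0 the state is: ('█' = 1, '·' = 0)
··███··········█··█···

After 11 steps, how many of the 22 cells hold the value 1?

13

step 0: ··███··········█··█···
step 1: ██·██·██████████·██·██
step 2: ██··█··█████████··█··█
step 3: ██·██·█·████████·██·█·
step 4: ·█··█·█··███████··█·█·
step 5: ██·██·█·█·██████·██·█·
step 6: ·█··█·█·█··█████··█·█·
step 7: ██·██·█·█·█·████·██·█·
step 8: ·█··█·█·█·█··███··█·█·
step 9: ██·██·█·█·█·█·██·██·█·
step 10: ·█··█·█·█·█·█··█··█·█·
step 11: ██·██·█·█·█·█·██·██·█·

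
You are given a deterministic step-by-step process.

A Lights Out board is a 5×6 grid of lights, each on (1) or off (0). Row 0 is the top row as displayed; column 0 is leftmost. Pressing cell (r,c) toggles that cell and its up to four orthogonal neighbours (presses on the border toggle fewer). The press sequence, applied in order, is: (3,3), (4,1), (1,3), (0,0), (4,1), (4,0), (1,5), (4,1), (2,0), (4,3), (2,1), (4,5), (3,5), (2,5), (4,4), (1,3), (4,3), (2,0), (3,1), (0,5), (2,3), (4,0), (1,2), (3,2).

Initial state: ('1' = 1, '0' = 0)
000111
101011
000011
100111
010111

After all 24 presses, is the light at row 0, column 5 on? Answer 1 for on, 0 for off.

1

k=0  000111
101011
000011
100111
010111
k=1  000111
101011
000111
101001
010011
k=2  000111
101011
000111
111001
101011
k=3  000011
100101
000011
111001
101011
k=4  110011
000101
000011
111001
101011
k=5  110011
000101
000011
101001
010011
k=6  110011
000101
000011
001001
100011
k=7  110010
000110
000010
001001
100011
k=8  110010
000110
000010
011001
011011
k=9  110010
100110
110010
111001
011011
k=10  110010
100110
110010
111101
010101
k=11  110010
110110
001010
101101
010101
k=12  110010
110110
001010
101100
010110
k=13  110010
110110
001011
101111
010111
k=14  110010
110111
001000
101110
010111
k=15  110010
110111
001000
101100
010000
k=16  110110
111001
001100
101100
010000
k=17  110110
111001
001100
101000
011110
k=18  110110
011001
111100
001000
011110
k=19  110110
011001
101100
110000
001110
k=20  110101
011000
101100
110000
001110
k=21  110101
011100
100010
110100
001110
k=22  110101
011100
100010
010100
111110
k=23  111101
000000
101010
010100
111110
k=24  111101
000000
100010
001000
110110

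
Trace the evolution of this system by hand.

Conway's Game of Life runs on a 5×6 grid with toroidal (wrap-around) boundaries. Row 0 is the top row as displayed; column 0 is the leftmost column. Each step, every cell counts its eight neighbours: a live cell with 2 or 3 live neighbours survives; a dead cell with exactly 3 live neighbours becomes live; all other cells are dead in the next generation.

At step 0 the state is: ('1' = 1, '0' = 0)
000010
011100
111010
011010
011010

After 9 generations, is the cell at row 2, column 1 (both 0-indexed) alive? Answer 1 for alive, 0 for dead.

1

t=0: 000010
011100
111010
011010
011010
t=1: 000010
100011
100011
000010
011011
t=2: 010000
100100
100100
010000
000011
t=3: 100011
111000
111000
100011
100000
t=4: 000000
001100
001100
000000
010000
t=5: 001000
001100
001100
001000
000000
t=6: 001100
010000
010000
001100
000000
t=7: 001000
010000
010000
001000
000000
t=8: 000000
011000
011000
000000
000000
t=9: 000000
011000
011000
000000
000000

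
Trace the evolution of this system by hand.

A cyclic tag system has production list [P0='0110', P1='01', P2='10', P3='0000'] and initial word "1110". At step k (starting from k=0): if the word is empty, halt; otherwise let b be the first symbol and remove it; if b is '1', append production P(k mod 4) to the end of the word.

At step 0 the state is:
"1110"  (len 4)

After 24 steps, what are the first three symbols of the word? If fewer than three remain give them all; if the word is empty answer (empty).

011

k=0  "1110"  (len 4)
k=1  "1100110"  (len 7)
k=2  "10011001"  (len 8)
k=3  "001100110"  (len 9)
k=4  "01100110"  (len 8)
k=5  "1100110"  (len 7)
k=6  "10011001"  (len 8)
k=7  "001100110"  (len 9)
k=8  "01100110"  (len 8)
k=9  "1100110"  (len 7)
k=10  "10011001"  (len 8)
k=11  "001100110"  (len 9)
k=12  "01100110"  (len 8)
k=13  "1100110"  (len 7)
k=14  "10011001"  (len 8)
k=15  "001100110"  (len 9)
k=16  "01100110"  (len 8)
k=17  "1100110"  (len 7)
k=18  "10011001"  (len 8)
k=19  "001100110"  (len 9)
k=20  "01100110"  (len 8)
k=21  "1100110"  (len 7)
k=22  "10011001"  (len 8)
k=23  "001100110"  (len 9)
k=24  "01100110"  (len 8)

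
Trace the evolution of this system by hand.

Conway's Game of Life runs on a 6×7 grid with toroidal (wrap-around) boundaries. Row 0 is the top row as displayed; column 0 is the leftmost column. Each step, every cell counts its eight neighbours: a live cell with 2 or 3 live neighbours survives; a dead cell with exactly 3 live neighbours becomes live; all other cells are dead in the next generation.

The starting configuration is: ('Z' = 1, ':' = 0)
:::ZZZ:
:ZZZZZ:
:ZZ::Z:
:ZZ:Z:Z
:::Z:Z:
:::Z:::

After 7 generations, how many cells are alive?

step 0: :::ZZZ:
:ZZZZZ:
:ZZ::Z:
:ZZ:Z:Z
:::Z:Z:
:::Z:::
step 1: :::::Z:
:Z::::Z
::::::Z
ZZ::Z:Z
:::Z:Z:
::ZZ:Z:
step 2: ::Z:ZZZ
Z::::ZZ
:Z::::Z
Z:::Z:Z
ZZ:Z:Z:
::ZZ:ZZ
step 3: :ZZ::::
:Z::Z::
:Z:::::
::Z:Z::
:Z:Z:::
:::::::
step 4: :ZZ::::
ZZ:::::
:ZZZ:::
:ZZZ:::
::ZZ:::
:Z:::::
step 5: ::Z::::
Z::Z:::
:::Z:::
::::Z::
:::Z:::
:Z:Z:::
step 6: :ZZZ:::
::ZZ:::
:::ZZ::
:::ZZ::
::ZZZ::
:::Z:::
step 7: :Z::Z::
:Z:::::
:::::::
:::::Z:
::Z::::
:Z:::::

6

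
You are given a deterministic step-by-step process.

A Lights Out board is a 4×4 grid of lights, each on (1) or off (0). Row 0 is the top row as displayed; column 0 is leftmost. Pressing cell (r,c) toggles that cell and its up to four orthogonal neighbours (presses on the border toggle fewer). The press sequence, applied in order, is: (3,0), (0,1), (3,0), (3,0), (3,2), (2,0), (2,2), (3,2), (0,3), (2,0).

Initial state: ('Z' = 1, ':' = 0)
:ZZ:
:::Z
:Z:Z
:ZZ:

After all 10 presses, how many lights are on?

8

[0] :ZZ:
:::Z
:Z:Z
:ZZ:
[1] :ZZ:
:::Z
ZZ:Z
Z:Z:
[2] Z:::
:Z:Z
ZZ:Z
Z:Z:
[3] Z:::
:Z:Z
:Z:Z
:ZZ:
[4] Z:::
:Z:Z
ZZ:Z
Z:Z:
[5] Z:::
:Z:Z
ZZZZ
ZZ:Z
[6] Z:::
ZZ:Z
::ZZ
:Z:Z
[7] Z:::
ZZZZ
:Z::
:ZZZ
[8] Z:::
ZZZZ
:ZZ:
::::
[9] Z:ZZ
ZZZ:
:ZZ:
::::
[10] Z:ZZ
:ZZ:
Z:Z:
Z:::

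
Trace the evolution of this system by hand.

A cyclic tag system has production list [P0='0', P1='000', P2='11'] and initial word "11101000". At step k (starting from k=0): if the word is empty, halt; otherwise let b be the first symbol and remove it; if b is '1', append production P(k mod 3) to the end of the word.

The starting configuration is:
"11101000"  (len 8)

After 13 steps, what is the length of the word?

gen 0: "11101000"  (len 8)
gen 1: "11010000"  (len 8)
gen 2: "1010000000"  (len 10)
gen 3: "01000000011"  (len 11)
gen 4: "1000000011"  (len 10)
gen 5: "000000011000"  (len 12)
gen 6: "00000011000"  (len 11)
gen 7: "0000011000"  (len 10)
gen 8: "000011000"  (len 9)
gen 9: "00011000"  (len 8)
gen 10: "0011000"  (len 7)
gen 11: "011000"  (len 6)
gen 12: "11000"  (len 5)
gen 13: "10000"  (len 5)

5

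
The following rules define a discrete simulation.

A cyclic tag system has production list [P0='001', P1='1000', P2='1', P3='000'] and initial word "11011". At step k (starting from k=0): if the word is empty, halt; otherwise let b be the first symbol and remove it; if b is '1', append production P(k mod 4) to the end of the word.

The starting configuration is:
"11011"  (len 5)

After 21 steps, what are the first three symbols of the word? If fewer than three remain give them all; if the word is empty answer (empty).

001

[0] "11011"  (len 5)
[1] "1011001"  (len 7)
[2] "0110011000"  (len 10)
[3] "110011000"  (len 9)
[4] "10011000000"  (len 11)
[5] "0011000000001"  (len 13)
[6] "011000000001"  (len 12)
[7] "11000000001"  (len 11)
[8] "1000000001000"  (len 13)
[9] "000000001000001"  (len 15)
[10] "00000001000001"  (len 14)
[11] "0000001000001"  (len 13)
[12] "000001000001"  (len 12)
[13] "00001000001"  (len 11)
[14] "0001000001"  (len 10)
[15] "001000001"  (len 9)
[16] "01000001"  (len 8)
[17] "1000001"  (len 7)
[18] "0000011000"  (len 10)
[19] "000011000"  (len 9)
[20] "00011000"  (len 8)
[21] "0011000"  (len 7)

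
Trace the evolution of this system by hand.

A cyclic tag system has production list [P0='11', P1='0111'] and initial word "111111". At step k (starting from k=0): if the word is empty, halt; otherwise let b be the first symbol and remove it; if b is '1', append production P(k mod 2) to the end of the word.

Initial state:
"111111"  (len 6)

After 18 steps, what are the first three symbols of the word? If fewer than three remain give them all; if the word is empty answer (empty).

[0] "111111"  (len 6)
[1] "1111111"  (len 7)
[2] "1111110111"  (len 10)
[3] "11111011111"  (len 11)
[4] "11110111110111"  (len 14)
[5] "111011111011111"  (len 15)
[6] "110111110111110111"  (len 18)
[7] "1011111011111011111"  (len 19)
[8] "0111110111110111110111"  (len 22)
[9] "111110111110111110111"  (len 21)
[10] "111101111101111101110111"  (len 24)
[11] "1110111110111110111011111"  (len 25)
[12] "1101111101111101110111110111"  (len 28)
[13] "10111110111110111011111011111"  (len 29)
[14] "01111101111101110111110111110111"  (len 32)
[15] "1111101111101110111110111110111"  (len 31)
[16] "1111011111011101111101111101110111"  (len 34)
[17] "11101111101110111110111110111011111"  (len 35)
[18] "11011111011101111101111101110111110111"  (len 38)

110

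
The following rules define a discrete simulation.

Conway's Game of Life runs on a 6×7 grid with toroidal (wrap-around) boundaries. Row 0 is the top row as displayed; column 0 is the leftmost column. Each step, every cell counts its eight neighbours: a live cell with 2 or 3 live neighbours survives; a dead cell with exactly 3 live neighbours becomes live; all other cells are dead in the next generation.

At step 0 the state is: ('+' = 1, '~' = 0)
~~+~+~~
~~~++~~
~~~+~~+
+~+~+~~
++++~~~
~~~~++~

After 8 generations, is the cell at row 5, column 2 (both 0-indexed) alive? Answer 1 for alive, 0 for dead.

t=0: ~~+~+~~
~~~++~~
~~~+~~+
+~+~+~~
++++~~~
~~~~++~
t=1: ~~~~~~~
~~+~++~
~~+~~+~
+~~~+~+
+~+~~++
~~~~++~
t=2: ~~~+~~~
~~~+++~
~+~~~~~
+~~++~~
++~+~~~
~~~~++~
t=3: ~~~+~~~
~~+++~~
~~+~~+~
+~~++~~
++++~++
~~+++~~
t=4: ~~~~~~~
~~+~+~~
~++~~+~
+~~~~~~
+~~~~++
+~~~~++
t=5: ~~~~~++
~+++~~~
~+++~~~
+~~~~+~
~+~~~+~
+~~~~+~
t=6: +++~+++
++~++~~
+~~++~~
+~~~+~+
++~~++~
+~~~++~
t=7: ~~+~~~~
~~~~~~~
~~+~~~~
~~~~~~~
~+~+~~~
~~+~~~~
t=8: ~~~~~~~
~~~~~~~
~~~~~~~
~~+~~~~
~~+~~~~
~+++~~~

1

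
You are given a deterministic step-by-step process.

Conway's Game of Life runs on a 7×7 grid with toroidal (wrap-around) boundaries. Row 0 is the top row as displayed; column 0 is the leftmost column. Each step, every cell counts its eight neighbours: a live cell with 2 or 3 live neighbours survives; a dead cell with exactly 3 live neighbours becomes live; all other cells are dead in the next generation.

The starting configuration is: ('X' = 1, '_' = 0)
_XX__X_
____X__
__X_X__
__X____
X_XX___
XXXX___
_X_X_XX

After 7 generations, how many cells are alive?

gen 0: _XX__X_
____X__
__X_X__
__X____
X_XX___
XXXX___
_X_X_XX
gen 1: XXXX_XX
_XX_XX_
_______
__X____
X______
_______
___X_XX
gen 2: _______
____XX_
_XXX___
_______
_______
______X
_X_X_X_
gen 3: _____X_
__XXX__
__XXX__
__X____
_______
_______
_______
gen 4: ___XX__
__X__X_
_X__X__
__X____
_______
_______
_______
gen 5: ___XX__
__X__X_
_XXX___
_______
_______
_______
_______
gen 6: ___XX__
_X_____
_XXX___
__X____
_______
_______
_______
gen 7: _______
_X__X__
_X_X___
_XXX___
_______
_______
_______

7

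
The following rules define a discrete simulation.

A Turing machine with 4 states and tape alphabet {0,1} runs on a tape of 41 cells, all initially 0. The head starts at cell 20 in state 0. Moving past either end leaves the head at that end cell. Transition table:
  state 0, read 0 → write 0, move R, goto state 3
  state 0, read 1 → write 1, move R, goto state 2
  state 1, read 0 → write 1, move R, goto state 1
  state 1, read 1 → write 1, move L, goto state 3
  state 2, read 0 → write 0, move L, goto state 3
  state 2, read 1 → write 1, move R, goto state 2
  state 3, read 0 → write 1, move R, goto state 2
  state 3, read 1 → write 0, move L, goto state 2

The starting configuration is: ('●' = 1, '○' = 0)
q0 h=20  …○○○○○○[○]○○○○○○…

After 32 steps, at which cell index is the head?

6

k=0  q0 h=20  …○○○○○○[○]○○○○○○…
k=1  q3 h=21  …○○○○○○[○]○○○○○○…
k=2  q2 h=22  …○○○○○●[○]○○○○○○…
k=3  q3 h=21  …○○○○○○[●]○○○○○○…
k=4  q2 h=20  …○○○○○○[○]○○○○○○…
k=5  q3 h=19  …○○○○○○[○]○○○○○○…
k=6  q2 h=20  …○○○○○●[○]○○○○○○…
k=7  q3 h=19  …○○○○○○[●]○○○○○○…
k=8  q2 h=18  …○○○○○○[○]○○○○○○…
k=9  q3 h=17  …○○○○○○[○]○○○○○○…
k=10  q2 h=18  …○○○○○●[○]○○○○○○…
k=11  q3 h=17  …○○○○○○[●]○○○○○○…
k=12  q2 h=16  …○○○○○○[○]○○○○○○…
k=13  q3 h=15  …○○○○○○[○]○○○○○○…
k=14  q2 h=16  …○○○○○●[○]○○○○○○…
k=15  q3 h=15  …○○○○○○[●]○○○○○○…
k=16  q2 h=14  …○○○○○○[○]○○○○○○…
k=17  q3 h=13  …○○○○○○[○]○○○○○○…
k=18  q2 h=14  …○○○○○●[○]○○○○○○…
k=19  q3 h=13  …○○○○○○[●]○○○○○○…
k=20  q2 h=12  …○○○○○○[○]○○○○○○…
k=21  q3 h=11  …○○○○○○[○]○○○○○○…
k=22  q2 h=12  …○○○○○●[○]○○○○○○…
k=23  q3 h=11  …○○○○○○[●]○○○○○○…
k=24  q2 h=10  …○○○○○○[○]○○○○○○…
k=25  q3 h= 9  …○○○○○○[○]○○○○○○…
k=26  q2 h=10  …○○○○○●[○]○○○○○○…
k=27  q3 h= 9  …○○○○○○[●]○○○○○○…
k=28  q2 h= 8  …○○○○○○[○]○○○○○○…
k=29  q3 h= 7  …○○○○○○[○]○○○○○○…
k=30  q2 h= 8  …○○○○○●[○]○○○○○○…
k=31  q3 h= 7  …○○○○○○[●]○○○○○○…
k=32  q2 h= 6  |○○○○○○[○]○○○○○○…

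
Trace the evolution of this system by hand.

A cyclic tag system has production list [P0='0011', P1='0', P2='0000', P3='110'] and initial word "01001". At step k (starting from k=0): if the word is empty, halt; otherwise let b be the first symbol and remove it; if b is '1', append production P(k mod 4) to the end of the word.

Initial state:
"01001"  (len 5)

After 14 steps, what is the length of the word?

6

gen 0: "01001"  (len 5)
gen 1: "1001"  (len 4)
gen 2: "0010"  (len 4)
gen 3: "010"  (len 3)
gen 4: "10"  (len 2)
gen 5: "00011"  (len 5)
gen 6: "0011"  (len 4)
gen 7: "011"  (len 3)
gen 8: "11"  (len 2)
gen 9: "10011"  (len 5)
gen 10: "00110"  (len 5)
gen 11: "0110"  (len 4)
gen 12: "110"  (len 3)
gen 13: "100011"  (len 6)
gen 14: "000110"  (len 6)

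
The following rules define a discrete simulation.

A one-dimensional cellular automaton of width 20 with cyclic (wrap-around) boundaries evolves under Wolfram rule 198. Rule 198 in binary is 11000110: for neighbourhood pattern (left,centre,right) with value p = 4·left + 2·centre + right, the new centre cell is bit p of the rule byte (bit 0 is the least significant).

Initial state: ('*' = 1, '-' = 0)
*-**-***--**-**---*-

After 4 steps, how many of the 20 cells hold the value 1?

gen 0: *-**-***--**-**---*-
gen 1: *--*--**-*-*--*--**-
gen 2: *-**-*-*-*-*-**-*-*-
gen 3: *--*-*-*-*-*--*-*-*-
gen 4: *-**-*-*-*-*-**-*-*-

11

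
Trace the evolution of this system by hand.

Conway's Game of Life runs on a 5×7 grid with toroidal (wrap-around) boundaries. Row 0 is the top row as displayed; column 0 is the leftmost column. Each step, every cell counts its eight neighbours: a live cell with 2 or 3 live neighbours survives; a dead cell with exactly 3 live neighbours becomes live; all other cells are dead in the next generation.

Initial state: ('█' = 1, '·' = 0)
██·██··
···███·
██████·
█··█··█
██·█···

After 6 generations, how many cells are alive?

step 0: ██·██··
···███·
██████·
█··█··█
██·█···
step 1: ██···██
·······
██·····
·····█·
···█···
step 2: █·····█
·······
·······
·······
█···██·
step 3: █····██
·······
·······
·······
█····█·
step 4: █····█·
······█
·······
·······
█····█·
step 5: █····█·
······█
·······
·······
·······
step 6: ······█
······█
·······
·······
·······

2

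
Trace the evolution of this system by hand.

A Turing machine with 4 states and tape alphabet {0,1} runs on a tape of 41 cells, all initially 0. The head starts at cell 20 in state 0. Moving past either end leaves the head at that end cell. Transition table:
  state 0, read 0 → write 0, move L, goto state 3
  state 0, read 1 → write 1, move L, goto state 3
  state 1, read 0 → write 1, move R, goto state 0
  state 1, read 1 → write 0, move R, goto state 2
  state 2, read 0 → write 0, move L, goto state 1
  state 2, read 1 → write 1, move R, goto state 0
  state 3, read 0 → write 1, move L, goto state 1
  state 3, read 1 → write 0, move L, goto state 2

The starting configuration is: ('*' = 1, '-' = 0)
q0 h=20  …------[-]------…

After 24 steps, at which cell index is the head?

[0] q0 h=20  …------[-]------…
[1] q3 h=19  …------[-]------…
[2] q1 h=18  …------[-]*-----…
[3] q0 h=19  …-----*[*]------…
[4] q3 h=18  …------[*]*-----…
[5] q2 h=17  …------[-]-*----…
[6] q1 h=16  …------[-]--*---…
[7] q0 h=17  …-----*[-]-*----…
[8] q3 h=16  …------[*]--*---…
[9] q2 h=15  …------[-]---*--…
[10] q1 h=14  …------[-]----*-…
[11] q0 h=15  …-----*[-]---*--…
[12] q3 h=14  …------[*]----*-…
[13] q2 h=13  …------[-]-----*…
[14] q1 h=12  …------[-]------…
[15] q0 h=13  …-----*[-]-----*…
[16] q3 h=12  …------[*]------…
[17] q2 h=11  …------[-]------…
[18] q1 h=10  …------[-]------…
[19] q0 h=11  …-----*[-]------…
[20] q3 h=10  …------[*]------…
[21] q2 h= 9  …------[-]------…
[22] q1 h= 8  …------[-]------…
[23] q0 h= 9  …-----*[-]------…
[24] q3 h= 8  …------[*]------…

8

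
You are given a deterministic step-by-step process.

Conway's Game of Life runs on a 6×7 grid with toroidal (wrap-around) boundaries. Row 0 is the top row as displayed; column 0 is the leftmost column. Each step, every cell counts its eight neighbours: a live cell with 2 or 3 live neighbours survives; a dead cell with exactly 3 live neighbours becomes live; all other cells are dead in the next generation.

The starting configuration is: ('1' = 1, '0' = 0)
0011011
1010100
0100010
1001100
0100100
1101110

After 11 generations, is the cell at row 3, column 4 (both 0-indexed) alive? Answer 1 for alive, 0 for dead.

0

0) 0011011
1010100
0100010
1001100
0100100
1101110
1) 0000000
1010100
1110011
1111110
0100001
1100000
2) 1000000
1011010
0000000
0001100
0001111
1100000
3) 1010000
0100001
0010000
0001000
1011011
1100110
4) 0010010
1110000
0010000
0101101
1011010
0000110
5) 0011111
0011000
0000000
1100111
1110000
0110010
6) 0000011
0010010
1111111
0010011
0001100
0000010
7) 0000111
0010000
1000000
0000000
0001101
0000011
8) 0000101
0000011
0000000
0000000
0000101
1001000
9) 1000101
0000011
0000000
0000000
0000000
1001101
10) 0001100
1000011
0000000
0000000
0000000
1001101
11) 0001000
0000111
0000001
0000000
0000000
0001110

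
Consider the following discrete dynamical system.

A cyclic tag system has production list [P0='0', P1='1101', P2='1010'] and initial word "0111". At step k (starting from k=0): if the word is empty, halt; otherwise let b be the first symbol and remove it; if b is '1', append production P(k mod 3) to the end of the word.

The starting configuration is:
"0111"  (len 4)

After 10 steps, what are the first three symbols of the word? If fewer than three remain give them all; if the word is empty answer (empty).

step 0: "0111"  (len 4)
step 1: "111"  (len 3)
step 2: "111101"  (len 6)
step 3: "111011010"  (len 9)
step 4: "110110100"  (len 9)
step 5: "101101001101"  (len 12)
step 6: "011010011011010"  (len 15)
step 7: "11010011011010"  (len 14)
step 8: "10100110110101101"  (len 17)
step 9: "01001101101011011010"  (len 20)
step 10: "1001101101011011010"  (len 19)

100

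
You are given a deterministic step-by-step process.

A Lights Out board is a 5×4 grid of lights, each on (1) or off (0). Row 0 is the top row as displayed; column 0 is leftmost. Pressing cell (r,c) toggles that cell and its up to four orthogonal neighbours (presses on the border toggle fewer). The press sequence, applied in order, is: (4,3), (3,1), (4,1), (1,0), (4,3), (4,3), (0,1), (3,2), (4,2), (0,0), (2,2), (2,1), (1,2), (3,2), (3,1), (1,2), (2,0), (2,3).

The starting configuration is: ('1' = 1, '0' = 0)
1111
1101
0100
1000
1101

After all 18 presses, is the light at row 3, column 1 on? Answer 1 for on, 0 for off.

0

gen 0: 1111
1101
0100
1000
1101
gen 1: 1111
1101
0100
1001
1110
gen 2: 1111
1101
0000
0111
1010
gen 3: 1111
1101
0000
0011
0100
gen 4: 0111
0001
1000
0011
0100
gen 5: 0111
0001
1000
0010
0111
gen 6: 0111
0001
1000
0011
0100
gen 7: 1001
0101
1000
0011
0100
gen 8: 1001
0101
1010
0100
0110
gen 9: 1001
0101
1010
0110
0001
gen 10: 0101
1101
1010
0110
0001
gen 11: 0101
1111
1101
0100
0001
gen 12: 0101
1011
0011
0000
0001
gen 13: 0111
1100
0001
0000
0001
gen 14: 0111
1100
0011
0111
0011
gen 15: 0111
1100
0111
1001
0111
gen 16: 0101
1011
0101
1001
0111
gen 17: 0101
0011
1001
0001
0111
gen 18: 0101
0010
1010
0000
0111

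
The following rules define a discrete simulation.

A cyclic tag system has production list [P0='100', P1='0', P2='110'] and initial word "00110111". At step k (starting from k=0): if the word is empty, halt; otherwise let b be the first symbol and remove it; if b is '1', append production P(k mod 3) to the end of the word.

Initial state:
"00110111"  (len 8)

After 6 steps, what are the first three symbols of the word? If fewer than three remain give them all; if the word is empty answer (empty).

k=0  "00110111"  (len 8)
k=1  "0110111"  (len 7)
k=2  "110111"  (len 6)
k=3  "10111110"  (len 8)
k=4  "0111110100"  (len 10)
k=5  "111110100"  (len 9)
k=6  "11110100110"  (len 11)

111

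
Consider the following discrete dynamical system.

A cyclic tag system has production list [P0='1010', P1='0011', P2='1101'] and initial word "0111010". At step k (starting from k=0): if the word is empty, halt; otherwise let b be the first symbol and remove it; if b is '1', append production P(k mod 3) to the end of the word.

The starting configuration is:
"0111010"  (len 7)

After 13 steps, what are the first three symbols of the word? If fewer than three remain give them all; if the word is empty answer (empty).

gen 0: "0111010"  (len 7)
gen 1: "111010"  (len 6)
gen 2: "110100011"  (len 9)
gen 3: "101000111101"  (len 12)
gen 4: "010001111011010"  (len 15)
gen 5: "10001111011010"  (len 14)
gen 6: "00011110110101101"  (len 17)
gen 7: "0011110110101101"  (len 16)
gen 8: "011110110101101"  (len 15)
gen 9: "11110110101101"  (len 14)
gen 10: "11101101011011010"  (len 17)
gen 11: "11011010110110100011"  (len 20)
gen 12: "10110101101101000111101"  (len 23)
gen 13: "01101011011010001111011010"  (len 26)

011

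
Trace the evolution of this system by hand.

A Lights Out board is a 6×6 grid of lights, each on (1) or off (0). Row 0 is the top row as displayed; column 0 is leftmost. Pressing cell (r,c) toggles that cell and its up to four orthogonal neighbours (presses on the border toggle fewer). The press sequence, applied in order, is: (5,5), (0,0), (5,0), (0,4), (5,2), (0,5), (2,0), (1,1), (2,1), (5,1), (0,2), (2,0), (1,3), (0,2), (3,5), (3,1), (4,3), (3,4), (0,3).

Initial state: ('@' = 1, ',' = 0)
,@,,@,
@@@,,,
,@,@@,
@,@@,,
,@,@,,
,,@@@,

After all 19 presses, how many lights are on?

[0] ,@,,@,
@@@,,,
,@,@@,
@,@@,,
,@,@,,
,,@@@,
[1] ,@,,@,
@@@,,,
,@,@@,
@,@@,,
,@,@,@
,,@@,@
[2] @,,,@,
,@@,,,
,@,@@,
@,@@,,
,@,@,@
,,@@,@
[3] @,,,@,
,@@,,,
,@,@@,
@,@@,,
@@,@,@
@@@@,@
[4] @,,@,@
,@@,@,
,@,@@,
@,@@,,
@@,@,@
@@@@,@
[5] @,,@,@
,@@,@,
,@,@@,
@,@@,,
@@@@,@
@,,,,@
[6] @,,@@,
,@@,@@
,@,@@,
@,@@,,
@@@@,@
@,,,,@
[7] @,,@@,
@@@,@@
@,,@@,
,,@@,,
@@@@,@
@,,,,@
[8] @@,@@,
,,,,@@
@@,@@,
,,@@,,
@@@@,@
@,,,,@
[9] @@,@@,
,@,,@@
,,@@@,
,@@@,,
@@@@,@
@,,,,@
[10] @@,@@,
,@,,@@
,,@@@,
,@@@,,
@,@@,@
,@@,,@
[11] @,@,@,
,@@,@@
,,@@@,
,@@@,,
@,@@,@
,@@,,@
[12] @,@,@,
@@@,@@
@@@@@,
@@@@,,
@,@@,@
,@@,,@
[13] @,@@@,
@@,@,@
@@@,@,
@@@@,,
@,@@,@
,@@,,@
[14] @@,,@,
@@@@,@
@@@,@,
@@@@,,
@,@@,@
,@@,,@
[15] @@,,@,
@@@@,@
@@@,@@
@@@@@@
@,@@,,
,@@,,@
[16] @@,,@,
@@@@,@
@,@,@@
,,,@@@
@@@@,,
,@@,,@
[17] @@,,@,
@@@@,@
@,@,@@
,,,,@@
@@,,@,
,@@@,@
[18] @@,,@,
@@@@,@
@,@,,@
,,,@,,
@@,,,,
,@@@,@
[19] @@@@,,
@@@,,@
@,@,,@
,,,@,,
@@,,,,
,@@@,@

18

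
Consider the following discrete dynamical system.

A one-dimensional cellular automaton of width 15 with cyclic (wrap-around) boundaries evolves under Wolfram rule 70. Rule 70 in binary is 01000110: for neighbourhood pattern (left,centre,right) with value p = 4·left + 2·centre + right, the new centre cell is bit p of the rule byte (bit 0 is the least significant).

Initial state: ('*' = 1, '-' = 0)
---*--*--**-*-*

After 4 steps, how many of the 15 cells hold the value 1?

7

step 0: ---*--*--**-*-*
step 1: --**-**-*-*-*-*
step 2: -*-*--*-*-*-*-*
step 3: -*-*-**-*-*-*-*
step 4: -*-*--*-*-*-*-*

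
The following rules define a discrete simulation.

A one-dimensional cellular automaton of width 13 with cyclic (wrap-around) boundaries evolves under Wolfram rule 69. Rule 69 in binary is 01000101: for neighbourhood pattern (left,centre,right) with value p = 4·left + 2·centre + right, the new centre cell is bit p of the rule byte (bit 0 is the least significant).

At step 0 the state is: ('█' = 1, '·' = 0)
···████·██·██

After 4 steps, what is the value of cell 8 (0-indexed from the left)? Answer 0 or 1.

k=0  ···████·██·██
k=1  ·█····█··█··█
k=2  ·█·██·█··█··█
k=3  ·█··█·█··█··█
k=4  ·█··█·█··█··█

0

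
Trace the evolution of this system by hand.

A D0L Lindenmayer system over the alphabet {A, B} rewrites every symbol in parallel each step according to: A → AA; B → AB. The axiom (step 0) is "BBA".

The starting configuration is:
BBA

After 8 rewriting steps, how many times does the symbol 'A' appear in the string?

766

[0] BBA
[1] ABABAA
[2] AAABAAABAAAA
[3] AAAAAAABAAAAAAABAAAAAAAA
[4] AAAAAAAAAAAAAAABAAAAAAAAAAAAAAABAAAAAAAAAAAAAAAA
[5] AAAAAAAAAAAAAAAAAAAAAAAAAAAAAAABAAAAAAAAAAAAAAAAAAAAAAAAAAAAAAABAAAAAAAAAAAAAAAAAAAAAAAAAAAAAAAA
[6] AAAAAAAAAAAAAAAAAAAAAAAAAAAAAAAAAAAAAAAAAAAAAAAAAAAAAAAAAA…AAAAAAAAAAAAAAAAAAAAAAAAAAAAAAAAAAAAAAAAAAAAAAAAAAAAAAAAAA  (len 192)
[7] AAAAAAAAAAAAAAAAAAAAAAAAAAAAAAAAAAAAAAAAAAAAAAAAAAAAAAAAAA…AAAAAAAAAAAAAAAAAAAAAAAAAAAAAAAAAAAAAAAAAAAAAAAAAAAAAAAAAA  (len 384)
[8] AAAAAAAAAAAAAAAAAAAAAAAAAAAAAAAAAAAAAAAAAAAAAAAAAAAAAAAAAA…AAAAAAAAAAAAAAAAAAAAAAAAAAAAAAAAAAAAAAAAAAAAAAAAAAAAAAAAAA  (len 768)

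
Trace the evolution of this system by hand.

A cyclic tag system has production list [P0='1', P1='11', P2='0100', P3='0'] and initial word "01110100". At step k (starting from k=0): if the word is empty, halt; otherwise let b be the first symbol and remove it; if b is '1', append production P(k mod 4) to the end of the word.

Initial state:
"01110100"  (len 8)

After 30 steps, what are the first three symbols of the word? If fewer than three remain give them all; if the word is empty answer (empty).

010

step 0: "01110100"  (len 8)
step 1: "1110100"  (len 7)
step 2: "11010011"  (len 8)
step 3: "10100110100"  (len 11)
step 4: "01001101000"  (len 11)
step 5: "1001101000"  (len 10)
step 6: "00110100011"  (len 11)
step 7: "0110100011"  (len 10)
step 8: "110100011"  (len 9)
step 9: "101000111"  (len 9)
step 10: "0100011111"  (len 10)
step 11: "100011111"  (len 9)
step 12: "000111110"  (len 9)
step 13: "00111110"  (len 8)
step 14: "0111110"  (len 7)
step 15: "111110"  (len 6)
step 16: "111100"  (len 6)
step 17: "111001"  (len 6)
step 18: "1100111"  (len 7)
step 19: "1001110100"  (len 10)
step 20: "0011101000"  (len 10)
step 21: "011101000"  (len 9)
step 22: "11101000"  (len 8)
step 23: "11010000100"  (len 11)
step 24: "10100001000"  (len 11)
step 25: "01000010001"  (len 11)
step 26: "1000010001"  (len 10)
step 27: "0000100010100"  (len 13)
step 28: "000100010100"  (len 12)
step 29: "00100010100"  (len 11)
step 30: "0100010100"  (len 10)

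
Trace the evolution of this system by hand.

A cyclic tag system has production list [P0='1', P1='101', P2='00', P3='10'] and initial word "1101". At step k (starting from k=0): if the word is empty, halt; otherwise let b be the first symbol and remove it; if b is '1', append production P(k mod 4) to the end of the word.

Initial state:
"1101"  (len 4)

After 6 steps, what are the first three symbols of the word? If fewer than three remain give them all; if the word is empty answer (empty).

t=0: "1101"  (len 4)
t=1: "1011"  (len 4)
t=2: "011101"  (len 6)
t=3: "11101"  (len 5)
t=4: "110110"  (len 6)
t=5: "101101"  (len 6)
t=6: "01101101"  (len 8)

011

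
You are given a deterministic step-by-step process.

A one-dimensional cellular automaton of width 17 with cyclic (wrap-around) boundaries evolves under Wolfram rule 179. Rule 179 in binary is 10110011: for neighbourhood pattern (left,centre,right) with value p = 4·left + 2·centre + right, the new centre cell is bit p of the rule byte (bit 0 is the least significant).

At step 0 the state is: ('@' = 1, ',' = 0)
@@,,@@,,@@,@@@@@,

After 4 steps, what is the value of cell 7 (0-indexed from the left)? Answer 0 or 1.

0

0) @@,,@@,,@@,@@@@@,
1) ,,@@,,@@,,@,@@@,@
2) @@,,@@,,@@,@,@,@,
3) ,,@@,,@@,,@,@,@,@
4) @@,,@@,,@@,@,@,@,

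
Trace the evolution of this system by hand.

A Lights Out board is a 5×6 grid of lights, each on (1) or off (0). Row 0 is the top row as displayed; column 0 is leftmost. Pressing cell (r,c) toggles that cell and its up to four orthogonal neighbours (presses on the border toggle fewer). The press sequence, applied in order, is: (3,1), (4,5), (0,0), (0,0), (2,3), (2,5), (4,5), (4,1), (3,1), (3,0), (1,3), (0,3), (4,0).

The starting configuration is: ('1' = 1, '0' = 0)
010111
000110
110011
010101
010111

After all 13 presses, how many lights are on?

t=0: 010111
000110
110011
010101
010111
t=1: 010111
000110
100011
101101
000111
t=2: 010111
000110
100011
101100
000100
t=3: 100111
100110
100011
101100
000100
t=4: 010111
000110
100011
101100
000100
t=5: 010111
000010
101101
101000
000100
t=6: 010111
000011
101110
101001
000100
t=7: 010111
000011
101110
101000
000111
t=8: 010111
000011
101110
111000
111111
t=9: 010111
000011
111110
000000
101111
t=10: 010111
000011
011110
110000
001111
t=11: 010011
001101
011010
110000
001111
t=12: 011101
001001
011010
110000
001111
t=13: 011101
001001
011010
010000
111111

16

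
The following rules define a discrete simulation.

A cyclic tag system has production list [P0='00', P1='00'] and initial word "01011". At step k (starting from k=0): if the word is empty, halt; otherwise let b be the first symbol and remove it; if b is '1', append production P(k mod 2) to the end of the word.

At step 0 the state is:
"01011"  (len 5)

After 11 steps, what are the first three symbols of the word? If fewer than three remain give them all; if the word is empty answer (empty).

gen 0: "01011"  (len 5)
gen 1: "1011"  (len 4)
gen 2: "01100"  (len 5)
gen 3: "1100"  (len 4)
gen 4: "10000"  (len 5)
gen 5: "000000"  (len 6)
gen 6: "00000"  (len 5)
gen 7: "0000"  (len 4)
gen 8: "000"  (len 3)
gen 9: "00"  (len 2)
gen 10: "0"  (len 1)
gen 11: (halted — word empty)

(empty)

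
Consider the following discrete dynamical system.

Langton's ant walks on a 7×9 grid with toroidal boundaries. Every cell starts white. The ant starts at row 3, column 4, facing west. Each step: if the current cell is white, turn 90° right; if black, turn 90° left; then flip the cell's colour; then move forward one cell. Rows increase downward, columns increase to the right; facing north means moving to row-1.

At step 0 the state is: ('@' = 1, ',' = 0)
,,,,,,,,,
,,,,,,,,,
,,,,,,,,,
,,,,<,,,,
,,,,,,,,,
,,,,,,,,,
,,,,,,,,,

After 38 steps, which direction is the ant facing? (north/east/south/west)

step 0: ,,,,,,,,,
,,,,,,,,,
,,,,,,,,,
,,,,<,,,,
,,,,,,,,,
,,,,,,,,,
,,,,,,,,,
step 1: ,,,,,,,,,
,,,,,,,,,
,,,,^,,,,
,,,,@,,,,
,,,,,,,,,
,,,,,,,,,
,,,,,,,,,
step 2: ,,,,,,,,,
,,,,,,,,,
,,,,@>,,,
,,,,@,,,,
,,,,,,,,,
,,,,,,,,,
,,,,,,,,,
step 3: ,,,,,,,,,
,,,,,,,,,
,,,,@@,,,
,,,,@v,,,
,,,,,,,,,
,,,,,,,,,
,,,,,,,,,
step 4: ,,,,,,,,,
,,,,,,,,,
,,,,@@,,,
,,,,<@,,,
,,,,,,,,,
,,,,,,,,,
,,,,,,,,,
step 5: ,,,,,,,,,
,,,,,,,,,
,,,,@@,,,
,,,,,@,,,
,,,,v,,,,
,,,,,,,,,
,,,,,,,,,
step 6: ,,,,,,,,,
,,,,,,,,,
,,,,@@,,,
,,,,,@,,,
,,,<@,,,,
,,,,,,,,,
,,,,,,,,,
step 7: ,,,,,,,,,
,,,,,,,,,
,,,,@@,,,
,,,^,@,,,
,,,@@,,,,
,,,,,,,,,
,,,,,,,,,
step 8: ,,,,,,,,,
,,,,,,,,,
,,,,@@,,,
,,,@>@,,,
,,,@@,,,,
,,,,,,,,,
,,,,,,,,,
step 9: ,,,,,,,,,
,,,,,,,,,
,,,,@@,,,
,,,@@@,,,
,,,@v,,,,
,,,,,,,,,
,,,,,,,,,
step 10: ,,,,,,,,,
,,,,,,,,,
,,,,@@,,,
,,,@@@,,,
,,,@,>,,,
,,,,,,,,,
,,,,,,,,,
step 11: ,,,,,,,,,
,,,,,,,,,
,,,,@@,,,
,,,@@@,,,
,,,@,@,,,
,,,,,v,,,
,,,,,,,,,
step 12: ,,,,,,,,,
,,,,,,,,,
,,,,@@,,,
,,,@@@,,,
,,,@,@,,,
,,,,<@,,,
,,,,,,,,,
step 13: ,,,,,,,,,
,,,,,,,,,
,,,,@@,,,
,,,@@@,,,
,,,@^@,,,
,,,,@@,,,
,,,,,,,,,
step 14: ,,,,,,,,,
,,,,,,,,,
,,,,@@,,,
,,,@@@,,,
,,,@@>,,,
,,,,@@,,,
,,,,,,,,,
step 15: ,,,,,,,,,
,,,,,,,,,
,,,,@@,,,
,,,@@^,,,
,,,@@,,,,
,,,,@@,,,
,,,,,,,,,
step 16: ,,,,,,,,,
,,,,,,,,,
,,,,@@,,,
,,,@<,,,,
,,,@@,,,,
,,,,@@,,,
,,,,,,,,,
step 17: ,,,,,,,,,
,,,,,,,,,
,,,,@@,,,
,,,@,,,,,
,,,@v,,,,
,,,,@@,,,
,,,,,,,,,
step 18: ,,,,,,,,,
,,,,,,,,,
,,,,@@,,,
,,,@,,,,,
,,,@,>,,,
,,,,@@,,,
,,,,,,,,,
step 19: ,,,,,,,,,
,,,,,,,,,
,,,,@@,,,
,,,@,,,,,
,,,@,@,,,
,,,,@v,,,
,,,,,,,,,
step 20: ,,,,,,,,,
,,,,,,,,,
,,,,@@,,,
,,,@,,,,,
,,,@,@,,,
,,,,@,>,,
,,,,,,,,,
step 21: ,,,,,,,,,
,,,,,,,,,
,,,,@@,,,
,,,@,,,,,
,,,@,@,,,
,,,,@,@,,
,,,,,,v,,
step 22: ,,,,,,,,,
,,,,,,,,,
,,,,@@,,,
,,,@,,,,,
,,,@,@,,,
,,,,@,@,,
,,,,,<@,,
step 23: ,,,,,,,,,
,,,,,,,,,
,,,,@@,,,
,,,@,,,,,
,,,@,@,,,
,,,,@^@,,
,,,,,@@,,
step 24: ,,,,,,,,,
,,,,,,,,,
,,,,@@,,,
,,,@,,,,,
,,,@,@,,,
,,,,@@>,,
,,,,,@@,,
step 25: ,,,,,,,,,
,,,,,,,,,
,,,,@@,,,
,,,@,,,,,
,,,@,@^,,
,,,,@@,,,
,,,,,@@,,
step 26: ,,,,,,,,,
,,,,,,,,,
,,,,@@,,,
,,,@,,,,,
,,,@,@@>,
,,,,@@,,,
,,,,,@@,,
step 27: ,,,,,,,,,
,,,,,,,,,
,,,,@@,,,
,,,@,,,,,
,,,@,@@@,
,,,,@@,v,
,,,,,@@,,
step 28: ,,,,,,,,,
,,,,,,,,,
,,,,@@,,,
,,,@,,,,,
,,,@,@@@,
,,,,@@<@,
,,,,,@@,,
step 29: ,,,,,,,,,
,,,,,,,,,
,,,,@@,,,
,,,@,,,,,
,,,@,@^@,
,,,,@@@@,
,,,,,@@,,
step 30: ,,,,,,,,,
,,,,,,,,,
,,,,@@,,,
,,,@,,,,,
,,,@,<,@,
,,,,@@@@,
,,,,,@@,,
step 31: ,,,,,,,,,
,,,,,,,,,
,,,,@@,,,
,,,@,,,,,
,,,@,,,@,
,,,,@v@@,
,,,,,@@,,
step 32: ,,,,,,,,,
,,,,,,,,,
,,,,@@,,,
,,,@,,,,,
,,,@,,,@,
,,,,@,>@,
,,,,,@@,,
step 33: ,,,,,,,,,
,,,,,,,,,
,,,,@@,,,
,,,@,,,,,
,,,@,,^@,
,,,,@,,@,
,,,,,@@,,
step 34: ,,,,,,,,,
,,,,,,,,,
,,,,@@,,,
,,,@,,,,,
,,,@,,@>,
,,,,@,,@,
,,,,,@@,,
step 35: ,,,,,,,,,
,,,,,,,,,
,,,,@@,,,
,,,@,,,^,
,,,@,,@,,
,,,,@,,@,
,,,,,@@,,
step 36: ,,,,,,,,,
,,,,,,,,,
,,,,@@,,,
,,,@,,,@>
,,,@,,@,,
,,,,@,,@,
,,,,,@@,,
step 37: ,,,,,,,,,
,,,,,,,,,
,,,,@@,,,
,,,@,,,@@
,,,@,,@,v
,,,,@,,@,
,,,,,@@,,
step 38: ,,,,,,,,,
,,,,,,,,,
,,,,@@,,,
,,,@,,,@@
,,,@,,@<@
,,,,@,,@,
,,,,,@@,,

west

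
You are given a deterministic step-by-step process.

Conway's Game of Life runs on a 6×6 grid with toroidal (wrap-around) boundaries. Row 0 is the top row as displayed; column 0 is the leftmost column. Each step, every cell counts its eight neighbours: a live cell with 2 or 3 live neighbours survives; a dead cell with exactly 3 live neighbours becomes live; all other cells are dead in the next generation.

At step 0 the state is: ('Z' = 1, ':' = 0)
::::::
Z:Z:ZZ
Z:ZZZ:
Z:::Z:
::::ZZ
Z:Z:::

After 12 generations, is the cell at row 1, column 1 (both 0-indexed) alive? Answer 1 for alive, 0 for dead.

gen 0: ::::::
Z:Z:ZZ
Z:ZZZ:
Z:::Z:
::::ZZ
Z:Z:::
gen 1: Z::Z::
Z:Z:Z:
Z:Z:::
ZZ::::
ZZ:ZZ:
:::::Z
gen 2: ZZ:ZZ:
Z:Z:::
Z:ZZ::
:::Z::
:ZZ:Z:
:ZZZ:Z
gen 3: ::::Z:
Z:::Z:
::ZZ::
::::Z:
ZZ::Z:
:::::Z
gen 4: ::::Z:
::::ZZ
:::ZZZ
:ZZ:ZZ
Z:::Z:
Z:::ZZ
gen 5: Z::Z::
::::::
::Z:::
:ZZ:::
::::::
Z::ZZ:
gen 6: :::ZZZ
::::::
:ZZ:::
:ZZ:::
:ZZZ::
:::ZZZ
gen 7: :::Z:Z
::ZZZ:
:ZZ:::
Z:::::
ZZ::::
Z::::Z
gen 8: Z:ZZ:Z
:Z::Z:
:ZZ:::
Z:Z:::
:Z::::
:Z::ZZ
gen 9: ::ZZ::
::::ZZ
Z:ZZ::
Z:Z:::
:ZZ::Z
:Z:ZZZ
gen 10: Z:Z:::
:Z::ZZ
Z:ZZZ:
Z::::Z
:::::Z
:Z:::Z
gen 11: ::Z:Z:
::::Z:
::ZZ::
ZZ:Z::
::::ZZ
:Z:::Z
gen 12: :::ZZZ
::Z:Z:
:ZZZZ:
ZZ:Z:Z
:ZZ:ZZ
Z::Z:Z

0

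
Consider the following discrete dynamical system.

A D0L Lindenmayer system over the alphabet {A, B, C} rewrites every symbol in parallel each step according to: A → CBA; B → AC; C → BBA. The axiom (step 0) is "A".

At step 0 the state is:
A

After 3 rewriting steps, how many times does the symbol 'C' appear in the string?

6

[0] A
[1] CBA
[2] BBAACCBA
[3] ACACCBACBABBABBAACCBA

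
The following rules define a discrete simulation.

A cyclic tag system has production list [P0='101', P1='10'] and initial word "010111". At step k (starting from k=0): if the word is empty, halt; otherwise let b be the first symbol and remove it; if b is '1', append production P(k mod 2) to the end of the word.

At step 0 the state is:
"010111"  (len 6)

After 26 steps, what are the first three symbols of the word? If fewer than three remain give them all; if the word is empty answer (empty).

110

t=0: "010111"  (len 6)
t=1: "10111"  (len 5)
t=2: "011110"  (len 6)
t=3: "11110"  (len 5)
t=4: "111010"  (len 6)
t=5: "11010101"  (len 8)
t=6: "101010110"  (len 9)
t=7: "01010110101"  (len 11)
t=8: "1010110101"  (len 10)
t=9: "010110101101"  (len 12)
t=10: "10110101101"  (len 11)
t=11: "0110101101101"  (len 13)
t=12: "110101101101"  (len 12)
t=13: "10101101101101"  (len 14)
t=14: "010110110110110"  (len 15)
t=15: "10110110110110"  (len 14)
t=16: "011011011011010"  (len 15)
t=17: "11011011011010"  (len 14)
t=18: "101101101101010"  (len 15)
t=19: "01101101101010101"  (len 17)
t=20: "1101101101010101"  (len 16)
t=21: "101101101010101101"  (len 18)
t=22: "0110110101010110110"  (len 19)
t=23: "110110101010110110"  (len 18)
t=24: "1011010101011011010"  (len 19)
t=25: "011010101011011010101"  (len 21)
t=26: "11010101011011010101"  (len 20)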